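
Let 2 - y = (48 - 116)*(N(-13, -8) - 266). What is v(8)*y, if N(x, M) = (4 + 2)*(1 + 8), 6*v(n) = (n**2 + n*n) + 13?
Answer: -338729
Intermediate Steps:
v(n) = 13/6 + n**2/3 (v(n) = ((n**2 + n*n) + 13)/6 = ((n**2 + n**2) + 13)/6 = (2*n**2 + 13)/6 = (13 + 2*n**2)/6 = 13/6 + n**2/3)
N(x, M) = 54 (N(x, M) = 6*9 = 54)
y = -14414 (y = 2 - (48 - 116)*(54 - 266) = 2 - (-68)*(-212) = 2 - 1*14416 = 2 - 14416 = -14414)
v(8)*y = (13/6 + (1/3)*8**2)*(-14414) = (13/6 + (1/3)*64)*(-14414) = (13/6 + 64/3)*(-14414) = (47/2)*(-14414) = -338729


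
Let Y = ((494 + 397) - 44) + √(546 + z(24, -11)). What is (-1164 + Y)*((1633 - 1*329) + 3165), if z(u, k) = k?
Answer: -1416673 + 4469*√535 ≈ -1.3133e+6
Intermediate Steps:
Y = 847 + √535 (Y = ((494 + 397) - 44) + √(546 - 11) = (891 - 44) + √535 = 847 + √535 ≈ 870.13)
(-1164 + Y)*((1633 - 1*329) + 3165) = (-1164 + (847 + √535))*((1633 - 1*329) + 3165) = (-317 + √535)*((1633 - 329) + 3165) = (-317 + √535)*(1304 + 3165) = (-317 + √535)*4469 = -1416673 + 4469*√535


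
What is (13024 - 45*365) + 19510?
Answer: 16109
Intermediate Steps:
(13024 - 45*365) + 19510 = (13024 - 16425) + 19510 = -3401 + 19510 = 16109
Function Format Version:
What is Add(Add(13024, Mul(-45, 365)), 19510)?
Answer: 16109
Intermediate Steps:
Add(Add(13024, Mul(-45, 365)), 19510) = Add(Add(13024, -16425), 19510) = Add(-3401, 19510) = 16109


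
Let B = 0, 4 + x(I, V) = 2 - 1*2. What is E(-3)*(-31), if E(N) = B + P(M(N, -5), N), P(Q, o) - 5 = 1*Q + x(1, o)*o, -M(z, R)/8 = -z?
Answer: 217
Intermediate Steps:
x(I, V) = -4 (x(I, V) = -4 + (2 - 1*2) = -4 + (2 - 2) = -4 + 0 = -4)
M(z, R) = 8*z (M(z, R) = -(-8)*z = 8*z)
P(Q, o) = 5 + Q - 4*o (P(Q, o) = 5 + (1*Q - 4*o) = 5 + (Q - 4*o) = 5 + Q - 4*o)
E(N) = 5 + 4*N (E(N) = 0 + (5 + 8*N - 4*N) = 0 + (5 + 4*N) = 5 + 4*N)
E(-3)*(-31) = (5 + 4*(-3))*(-31) = (5 - 12)*(-31) = -7*(-31) = 217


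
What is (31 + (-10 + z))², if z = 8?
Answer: 841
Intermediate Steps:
(31 + (-10 + z))² = (31 + (-10 + 8))² = (31 - 2)² = 29² = 841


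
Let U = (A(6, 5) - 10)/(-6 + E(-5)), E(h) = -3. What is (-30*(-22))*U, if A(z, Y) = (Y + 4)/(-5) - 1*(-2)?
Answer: 2156/3 ≈ 718.67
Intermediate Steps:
A(z, Y) = 6/5 - Y/5 (A(z, Y) = (4 + Y)*(-⅕) + 2 = (-⅘ - Y/5) + 2 = 6/5 - Y/5)
U = 49/45 (U = ((6/5 - ⅕*5) - 10)/(-6 - 3) = ((6/5 - 1) - 10)/(-9) = (⅕ - 10)*(-⅑) = -49/5*(-⅑) = 49/45 ≈ 1.0889)
(-30*(-22))*U = -30*(-22)*(49/45) = 660*(49/45) = 2156/3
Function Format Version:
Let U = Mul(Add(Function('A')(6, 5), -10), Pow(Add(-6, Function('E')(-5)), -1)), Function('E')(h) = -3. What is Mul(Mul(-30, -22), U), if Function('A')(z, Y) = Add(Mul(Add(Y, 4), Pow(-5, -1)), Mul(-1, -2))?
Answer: Rational(2156, 3) ≈ 718.67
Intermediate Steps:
Function('A')(z, Y) = Add(Rational(6, 5), Mul(Rational(-1, 5), Y)) (Function('A')(z, Y) = Add(Mul(Add(4, Y), Rational(-1, 5)), 2) = Add(Add(Rational(-4, 5), Mul(Rational(-1, 5), Y)), 2) = Add(Rational(6, 5), Mul(Rational(-1, 5), Y)))
U = Rational(49, 45) (U = Mul(Add(Add(Rational(6, 5), Mul(Rational(-1, 5), 5)), -10), Pow(Add(-6, -3), -1)) = Mul(Add(Add(Rational(6, 5), -1), -10), Pow(-9, -1)) = Mul(Add(Rational(1, 5), -10), Rational(-1, 9)) = Mul(Rational(-49, 5), Rational(-1, 9)) = Rational(49, 45) ≈ 1.0889)
Mul(Mul(-30, -22), U) = Mul(Mul(-30, -22), Rational(49, 45)) = Mul(660, Rational(49, 45)) = Rational(2156, 3)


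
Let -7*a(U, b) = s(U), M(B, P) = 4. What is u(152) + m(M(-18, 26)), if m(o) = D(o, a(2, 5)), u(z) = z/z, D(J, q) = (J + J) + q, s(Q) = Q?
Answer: 61/7 ≈ 8.7143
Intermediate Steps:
a(U, b) = -U/7
D(J, q) = q + 2*J (D(J, q) = 2*J + q = q + 2*J)
u(z) = 1
m(o) = -2/7 + 2*o (m(o) = -⅐*2 + 2*o = -2/7 + 2*o)
u(152) + m(M(-18, 26)) = 1 + (-2/7 + 2*4) = 1 + (-2/7 + 8) = 1 + 54/7 = 61/7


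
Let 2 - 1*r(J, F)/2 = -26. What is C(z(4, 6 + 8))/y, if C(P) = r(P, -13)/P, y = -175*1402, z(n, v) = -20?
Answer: 1/87625 ≈ 1.1412e-5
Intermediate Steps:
r(J, F) = 56 (r(J, F) = 4 - 2*(-26) = 4 + 52 = 56)
y = -245350
C(P) = 56/P
C(z(4, 6 + 8))/y = (56/(-20))/(-245350) = (56*(-1/20))*(-1/245350) = -14/5*(-1/245350) = 1/87625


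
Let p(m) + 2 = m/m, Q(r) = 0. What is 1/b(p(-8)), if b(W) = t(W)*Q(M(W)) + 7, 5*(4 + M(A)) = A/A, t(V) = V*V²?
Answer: ⅐ ≈ 0.14286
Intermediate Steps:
t(V) = V³
M(A) = -19/5 (M(A) = -4 + (A/A)/5 = -4 + (⅕)*1 = -4 + ⅕ = -19/5)
p(m) = -1 (p(m) = -2 + m/m = -2 + 1 = -1)
b(W) = 7 (b(W) = W³*0 + 7 = 0 + 7 = 7)
1/b(p(-8)) = 1/7 = ⅐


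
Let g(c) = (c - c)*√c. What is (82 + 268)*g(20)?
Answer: 0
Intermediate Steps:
g(c) = 0 (g(c) = 0*√c = 0)
(82 + 268)*g(20) = (82 + 268)*0 = 350*0 = 0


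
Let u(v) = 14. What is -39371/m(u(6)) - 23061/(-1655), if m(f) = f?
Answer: -64836151/23170 ≈ -2798.3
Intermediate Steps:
-39371/m(u(6)) - 23061/(-1655) = -39371/14 - 23061/(-1655) = -39371*1/14 - 23061*(-1/1655) = -39371/14 + 23061/1655 = -64836151/23170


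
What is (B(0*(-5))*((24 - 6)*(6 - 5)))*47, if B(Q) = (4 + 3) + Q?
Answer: 5922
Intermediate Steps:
B(Q) = 7 + Q
(B(0*(-5))*((24 - 6)*(6 - 5)))*47 = ((7 + 0*(-5))*((24 - 6)*(6 - 5)))*47 = ((7 + 0)*(18*1))*47 = (7*18)*47 = 126*47 = 5922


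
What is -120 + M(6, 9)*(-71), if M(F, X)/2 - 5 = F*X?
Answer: -8498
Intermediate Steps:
M(F, X) = 10 + 2*F*X (M(F, X) = 10 + 2*(F*X) = 10 + 2*F*X)
-120 + M(6, 9)*(-71) = -120 + (10 + 2*6*9)*(-71) = -120 + (10 + 108)*(-71) = -120 + 118*(-71) = -120 - 8378 = -8498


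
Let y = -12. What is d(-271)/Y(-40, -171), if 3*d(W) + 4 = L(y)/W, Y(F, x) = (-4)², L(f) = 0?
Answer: -1/12 ≈ -0.083333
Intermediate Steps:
Y(F, x) = 16
d(W) = -4/3 (d(W) = -4/3 + (0/W)/3 = -4/3 + (⅓)*0 = -4/3 + 0 = -4/3)
d(-271)/Y(-40, -171) = -4/3/16 = -4/3*1/16 = -1/12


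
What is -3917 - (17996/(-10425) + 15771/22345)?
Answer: -182442844436/46589325 ≈ -3916.0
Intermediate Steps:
-3917 - (17996/(-10425) + 15771/22345) = -3917 - (17996*(-1/10425) + 15771*(1/22345)) = -3917 - (-17996/10425 + 15771/22345) = -3917 - 1*(-47541589/46589325) = -3917 + 47541589/46589325 = -182442844436/46589325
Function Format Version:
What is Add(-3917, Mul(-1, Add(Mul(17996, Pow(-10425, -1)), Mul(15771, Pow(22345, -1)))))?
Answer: Rational(-182442844436, 46589325) ≈ -3916.0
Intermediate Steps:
Add(-3917, Mul(-1, Add(Mul(17996, Pow(-10425, -1)), Mul(15771, Pow(22345, -1))))) = Add(-3917, Mul(-1, Add(Mul(17996, Rational(-1, 10425)), Mul(15771, Rational(1, 22345))))) = Add(-3917, Mul(-1, Add(Rational(-17996, 10425), Rational(15771, 22345)))) = Add(-3917, Mul(-1, Rational(-47541589, 46589325))) = Add(-3917, Rational(47541589, 46589325)) = Rational(-182442844436, 46589325)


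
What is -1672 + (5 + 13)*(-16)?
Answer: -1960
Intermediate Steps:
-1672 + (5 + 13)*(-16) = -1672 + 18*(-16) = -1672 - 288 = -1960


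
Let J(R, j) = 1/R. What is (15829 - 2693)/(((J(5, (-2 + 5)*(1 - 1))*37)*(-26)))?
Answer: -32840/481 ≈ -68.274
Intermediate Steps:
(15829 - 2693)/(((J(5, (-2 + 5)*(1 - 1))*37)*(-26))) = (15829 - 2693)/(((37/5)*(-26))) = 13136/((((⅕)*37)*(-26))) = 13136/(((37/5)*(-26))) = 13136/(-962/5) = 13136*(-5/962) = -32840/481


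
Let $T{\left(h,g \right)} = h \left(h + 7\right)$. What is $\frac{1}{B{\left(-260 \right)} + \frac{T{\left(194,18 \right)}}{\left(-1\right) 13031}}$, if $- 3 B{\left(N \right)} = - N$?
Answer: $- \frac{39093}{3505042} \approx -0.011153$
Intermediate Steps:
$B{\left(N \right)} = \frac{N}{3}$ ($B{\left(N \right)} = - \frac{\left(-1\right) N}{3} = \frac{N}{3}$)
$T{\left(h,g \right)} = h \left(7 + h\right)$
$\frac{1}{B{\left(-260 \right)} + \frac{T{\left(194,18 \right)}}{\left(-1\right) 13031}} = \frac{1}{\frac{1}{3} \left(-260\right) + \frac{194 \left(7 + 194\right)}{\left(-1\right) 13031}} = \frac{1}{- \frac{260}{3} + \frac{194 \cdot 201}{-13031}} = \frac{1}{- \frac{260}{3} + 38994 \left(- \frac{1}{13031}\right)} = \frac{1}{- \frac{260}{3} - \frac{38994}{13031}} = \frac{1}{- \frac{3505042}{39093}} = - \frac{39093}{3505042}$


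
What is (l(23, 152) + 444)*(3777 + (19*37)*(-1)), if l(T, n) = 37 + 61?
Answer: 1666108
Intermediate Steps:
l(T, n) = 98
(l(23, 152) + 444)*(3777 + (19*37)*(-1)) = (98 + 444)*(3777 + (19*37)*(-1)) = 542*(3777 + 703*(-1)) = 542*(3777 - 703) = 542*3074 = 1666108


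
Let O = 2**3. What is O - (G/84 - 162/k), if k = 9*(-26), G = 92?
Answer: 1696/273 ≈ 6.2125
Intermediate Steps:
O = 8
k = -234
O - (G/84 - 162/k) = 8 - (92/84 - 162/(-234)) = 8 - (92*(1/84) - 162*(-1/234)) = 8 - (23/21 + 9/13) = 8 - 1*488/273 = 8 - 488/273 = 1696/273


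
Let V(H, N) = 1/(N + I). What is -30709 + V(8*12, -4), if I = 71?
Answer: -2057502/67 ≈ -30709.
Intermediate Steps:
V(H, N) = 1/(71 + N) (V(H, N) = 1/(N + 71) = 1/(71 + N))
-30709 + V(8*12, -4) = -30709 + 1/(71 - 4) = -30709 + 1/67 = -2057502/67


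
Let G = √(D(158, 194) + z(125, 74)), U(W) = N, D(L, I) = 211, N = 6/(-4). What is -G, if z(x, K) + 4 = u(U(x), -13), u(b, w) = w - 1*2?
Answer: -8*√3 ≈ -13.856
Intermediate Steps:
N = -3/2 (N = 6*(-¼) = -3/2 ≈ -1.5000)
U(W) = -3/2
u(b, w) = -2 + w (u(b, w) = w - 2 = -2 + w)
z(x, K) = -19 (z(x, K) = -4 + (-2 - 13) = -4 - 15 = -19)
G = 8*√3 (G = √(211 - 19) = √192 = 8*√3 ≈ 13.856)
-G = -8*√3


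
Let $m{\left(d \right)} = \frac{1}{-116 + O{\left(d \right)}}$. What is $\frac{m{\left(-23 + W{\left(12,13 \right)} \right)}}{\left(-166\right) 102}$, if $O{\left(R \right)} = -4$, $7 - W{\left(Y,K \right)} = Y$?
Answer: $\frac{1}{2031840} \approx 4.9216 \cdot 10^{-7}$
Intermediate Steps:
$W{\left(Y,K \right)} = 7 - Y$
$m{\left(d \right)} = - \frac{1}{120}$ ($m{\left(d \right)} = \frac{1}{-116 - 4} = \frac{1}{-120} = - \frac{1}{120}$)
$\frac{m{\left(-23 + W{\left(12,13 \right)} \right)}}{\left(-166\right) 102} = - \frac{1}{120 \left(\left(-166\right) 102\right)} = - \frac{1}{120 \left(-16932\right)} = \left(- \frac{1}{120}\right) \left(- \frac{1}{16932}\right) = \frac{1}{2031840}$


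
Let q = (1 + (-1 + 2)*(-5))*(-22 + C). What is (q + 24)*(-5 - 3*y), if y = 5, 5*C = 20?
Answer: -1920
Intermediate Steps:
C = 4 (C = (⅕)*20 = 4)
q = 72 (q = (1 + (-1 + 2)*(-5))*(-22 + 4) = (1 + 1*(-5))*(-18) = (1 - 5)*(-18) = -4*(-18) = 72)
(q + 24)*(-5 - 3*y) = (72 + 24)*(-5 - 3*5) = 96*(-5 - 15) = 96*(-20) = -1920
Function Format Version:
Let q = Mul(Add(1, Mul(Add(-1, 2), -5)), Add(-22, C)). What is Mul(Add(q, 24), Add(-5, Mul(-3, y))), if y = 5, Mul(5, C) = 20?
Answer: -1920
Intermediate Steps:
C = 4 (C = Mul(Rational(1, 5), 20) = 4)
q = 72 (q = Mul(Add(1, Mul(Add(-1, 2), -5)), Add(-22, 4)) = Mul(Add(1, Mul(1, -5)), -18) = Mul(Add(1, -5), -18) = Mul(-4, -18) = 72)
Mul(Add(q, 24), Add(-5, Mul(-3, y))) = Mul(Add(72, 24), Add(-5, Mul(-3, 5))) = Mul(96, Add(-5, -15)) = Mul(96, -20) = -1920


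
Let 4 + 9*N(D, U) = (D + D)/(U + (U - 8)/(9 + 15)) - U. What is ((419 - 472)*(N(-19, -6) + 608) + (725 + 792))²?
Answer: 478087801917961/505521 ≈ 9.4573e+8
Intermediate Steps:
N(D, U) = -4/9 - U/9 + 2*D/(9*(-⅓ + 25*U/24)) (N(D, U) = -4/9 + ((D + D)/(U + (U - 8)/(9 + 15)) - U)/9 = -4/9 + ((2*D)/(U + (-8 + U)/24) - U)/9 = -4/9 + ((2*D)/(U + (-8 + U)*(1/24)) - U)/9 = -4/9 + ((2*D)/(U + (-⅓ + U/24)) - U)/9 = -4/9 + ((2*D)/(-⅓ + 25*U/24) - U)/9 = -4/9 + (2*D/(-⅓ + 25*U/24) - U)/9 = -4/9 + (-U + 2*D/(-⅓ + 25*U/24))/9 = -4/9 + (-U/9 + 2*D/(9*(-⅓ + 25*U/24))) = -4/9 - U/9 + 2*D/(9*(-⅓ + 25*U/24)))
((419 - 472)*(N(-19, -6) + 608) + (725 + 792))² = ((419 - 472)*((32 - 92*(-6) - 25*(-6)² + 48*(-19))/(9*(-8 + 25*(-6))) + 608) + (725 + 792))² = (-53*((32 + 552 - 25*36 - 912)/(9*(-8 - 150)) + 608) + 1517)² = (-53*((⅑)*(32 + 552 - 900 - 912)/(-158) + 608) + 1517)² = (-53*((⅑)*(-1/158)*(-1228) + 608) + 1517)² = (-53*(614/711 + 608) + 1517)² = (-53*432902/711 + 1517)² = (-22943806/711 + 1517)² = (-21865219/711)² = 478087801917961/505521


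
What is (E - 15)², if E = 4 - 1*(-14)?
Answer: 9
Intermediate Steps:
E = 18 (E = 4 + 14 = 18)
(E - 15)² = (18 - 15)² = 3² = 9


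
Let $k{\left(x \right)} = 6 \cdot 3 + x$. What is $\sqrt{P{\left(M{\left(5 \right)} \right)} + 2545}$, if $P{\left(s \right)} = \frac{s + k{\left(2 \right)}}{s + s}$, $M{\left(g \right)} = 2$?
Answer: $\frac{\sqrt{10202}}{2} \approx 50.503$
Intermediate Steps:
$k{\left(x \right)} = 18 + x$
$P{\left(s \right)} = \frac{20 + s}{2 s}$ ($P{\left(s \right)} = \frac{s + \left(18 + 2\right)}{s + s} = \frac{s + 20}{2 s} = \left(20 + s\right) \frac{1}{2 s} = \frac{20 + s}{2 s}$)
$\sqrt{P{\left(M{\left(5 \right)} \right)} + 2545} = \sqrt{\frac{20 + 2}{2 \cdot 2} + 2545} = \sqrt{\frac{1}{2} \cdot \frac{1}{2} \cdot 22 + 2545} = \sqrt{\frac{11}{2} + 2545} = \sqrt{\frac{5101}{2}} = \frac{\sqrt{10202}}{2}$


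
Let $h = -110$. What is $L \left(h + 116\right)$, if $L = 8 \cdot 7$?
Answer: $336$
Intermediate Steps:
$L = 56$
$L \left(h + 116\right) = 56 \left(-110 + 116\right) = 56 \cdot 6 = 336$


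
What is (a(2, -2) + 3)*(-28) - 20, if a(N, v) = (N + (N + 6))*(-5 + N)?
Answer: 736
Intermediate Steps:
a(N, v) = (-5 + N)*(6 + 2*N) (a(N, v) = (N + (6 + N))*(-5 + N) = (6 + 2*N)*(-5 + N) = (-5 + N)*(6 + 2*N))
(a(2, -2) + 3)*(-28) - 20 = ((-30 - 4*2 + 2*2**2) + 3)*(-28) - 20 = ((-30 - 8 + 2*4) + 3)*(-28) - 20 = ((-30 - 8 + 8) + 3)*(-28) - 20 = (-30 + 3)*(-28) - 20 = -27*(-28) - 20 = 756 - 20 = 736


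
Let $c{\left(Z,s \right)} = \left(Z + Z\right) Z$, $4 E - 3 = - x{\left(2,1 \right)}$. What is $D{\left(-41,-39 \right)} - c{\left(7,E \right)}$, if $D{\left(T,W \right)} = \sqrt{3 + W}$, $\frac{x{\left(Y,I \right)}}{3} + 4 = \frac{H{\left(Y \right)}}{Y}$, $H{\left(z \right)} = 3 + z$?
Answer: $-98 + 6 i \approx -98.0 + 6.0 i$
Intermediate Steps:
$x{\left(Y,I \right)} = -12 + \frac{3 \left(3 + Y\right)}{Y}$ ($x{\left(Y,I \right)} = -12 + 3 \frac{3 + Y}{Y} = -12 + \frac{3 \left(3 + Y\right)}{Y}$)
$E = \frac{15}{8}$ ($E = \frac{3}{4} + \frac{\left(-1\right) \left(-9 + \frac{9}{2}\right)}{4} = \frac{3}{4} + \frac{\left(-1\right) \left(- \frac{9}{2}\right)}{4} = \frac{3}{4} + \frac{1}{4} \cdot \frac{9}{2} = \frac{3}{4} + \frac{9}{8} = \frac{15}{8} \approx 1.875$)
$c{\left(Z,s \right)} = 2 Z^{2}$ ($c{\left(Z,s \right)} = 2 Z Z = 2 Z^{2}$)
$D{\left(-41,-39 \right)} - c{\left(7,E \right)} = \sqrt{3 - 39} - 2 \cdot 7^{2} = \sqrt{-36} - 2 \cdot 49 = 6 i - 98 = -98 + 6 i$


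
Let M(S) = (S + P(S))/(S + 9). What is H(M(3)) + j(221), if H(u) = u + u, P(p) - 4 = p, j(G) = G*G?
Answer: 146528/3 ≈ 48843.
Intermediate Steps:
j(G) = G²
P(p) = 4 + p
M(S) = (4 + 2*S)/(9 + S) (M(S) = (S + (4 + S))/(S + 9) = (4 + 2*S)/(9 + S))
H(u) = 2*u
H(M(3)) + j(221) = 2*(2*(2 + 3)/(9 + 3)) + 221² = 2*(2*5/12) + 48841 = 2*(2*(1/12)*5) + 48841 = 2*(⅚) + 48841 = 5/3 + 48841 = 146528/3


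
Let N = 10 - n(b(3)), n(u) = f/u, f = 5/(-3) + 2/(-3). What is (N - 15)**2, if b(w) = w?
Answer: 1444/81 ≈ 17.827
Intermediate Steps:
f = -7/3 (f = 5*(-1/3) + 2*(-1/3) = -5/3 - 2/3 = -7/3 ≈ -2.3333)
n(u) = -7/(3*u)
N = 97/9 (N = 10 - (-7)/(3*3) = 10 - 1*(-7/9) = 10 + 7/9 = 97/9 ≈ 10.778)
(N - 15)**2 = (97/9 - 15)**2 = (-38/9)**2 = 1444/81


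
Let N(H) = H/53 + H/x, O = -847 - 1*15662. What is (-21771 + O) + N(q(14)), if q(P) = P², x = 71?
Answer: -144023336/3763 ≈ -38274.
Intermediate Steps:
O = -16509 (O = -847 - 15662 = -16509)
N(H) = 124*H/3763 (N(H) = H/53 + H/71 = 124*H/3763)
(-21771 + O) + N(q(14)) = (-21771 - 16509) + (124/3763)*14² = -38280 + (124/3763)*196 = -38280 + 24304/3763 = -144023336/3763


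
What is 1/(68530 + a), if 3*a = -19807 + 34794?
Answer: 3/220577 ≈ 1.3601e-5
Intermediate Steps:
a = 14987/3 (a = (-19807 + 34794)/3 = (⅓)*14987 = 14987/3 ≈ 4995.7)
1/(68530 + a) = 1/(68530 + 14987/3) = 1/(220577/3) = 3/220577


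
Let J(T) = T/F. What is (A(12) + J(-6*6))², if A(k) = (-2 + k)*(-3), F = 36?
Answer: 961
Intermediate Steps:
J(T) = T/36
A(k) = 6 - 3*k
(A(12) + J(-6*6))² = ((6 - 3*12) + (-6*6)/36)² = ((6 - 36) + (1/36)*(-36))² = (-30 - 1)² = (-31)² = 961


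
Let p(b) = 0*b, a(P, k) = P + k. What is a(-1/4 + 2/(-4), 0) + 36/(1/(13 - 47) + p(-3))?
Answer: -4899/4 ≈ -1224.8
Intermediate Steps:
p(b) = 0
a(-1/4 + 2/(-4), 0) + 36/(1/(13 - 47) + p(-3)) = ((-1/4 + 2/(-4)) + 0) + 36/(1/(13 - 47) + 0) = ((-1*¼ + 2*(-¼)) + 0) + 36/(1/(-34) + 0) = ((-¼ - ½) + 0) + 36/(-1/34 + 0) = (-¾ + 0) + 36/(-1/34) = -¾ + 36*(-34) = -¾ - 1224 = -4899/4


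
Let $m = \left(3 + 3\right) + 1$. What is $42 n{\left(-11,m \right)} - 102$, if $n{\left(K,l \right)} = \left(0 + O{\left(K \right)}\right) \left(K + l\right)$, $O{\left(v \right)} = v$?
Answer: $1746$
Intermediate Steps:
$m = 7$ ($m = 6 + 1 = 7$)
$n{\left(K,l \right)} = K \left(K + l\right)$ ($n{\left(K,l \right)} = \left(0 + K\right) \left(K + l\right) = K \left(K + l\right)$)
$42 n{\left(-11,m \right)} - 102 = 42 \left(- 11 \left(-11 + 7\right)\right) - 102 = 42 \left(\left(-11\right) \left(-4\right)\right) - 102 = 42 \cdot 44 - 102 = 1848 - 102 = 1746$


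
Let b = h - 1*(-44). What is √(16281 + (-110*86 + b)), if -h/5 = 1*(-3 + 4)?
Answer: 14*√35 ≈ 82.825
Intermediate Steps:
h = -5 (h = -5*(-3 + 4) = -5 ≈ -5.0000)
b = 39 (b = -5 - 1*(-44) = -5 + 44 = 39)
√(16281 + (-110*86 + b)) = √(16281 + (-110*86 + 39)) = √(16281 + (-9460 + 39)) = √(16281 - 9421) = √6860 = 14*√35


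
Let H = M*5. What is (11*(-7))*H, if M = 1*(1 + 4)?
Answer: -1925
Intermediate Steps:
M = 5 (M = 1*5 = 5)
H = 25 (H = 5*5 = 25)
(11*(-7))*H = (11*(-7))*25 = -77*25 = -1925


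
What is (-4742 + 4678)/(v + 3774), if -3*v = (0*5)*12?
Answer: -32/1887 ≈ -0.016958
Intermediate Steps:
v = 0 (v = -0*5*12/3 = -0*12 = -⅓*0 = 0)
(-4742 + 4678)/(v + 3774) = (-4742 + 4678)/(0 + 3774) = -64/3774 = -64*1/3774 = -32/1887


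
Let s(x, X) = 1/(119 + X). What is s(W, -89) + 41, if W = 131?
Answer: 1231/30 ≈ 41.033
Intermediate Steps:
s(W, -89) + 41 = 1/(119 - 89) + 41 = 1/30 + 41 = 1231/30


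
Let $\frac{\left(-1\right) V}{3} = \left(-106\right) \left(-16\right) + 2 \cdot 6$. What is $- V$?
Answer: $5124$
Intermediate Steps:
$V = -5124$ ($V = - 3 \left(\left(-106\right) \left(-16\right) + 2 \cdot 6\right) = - 3 \left(1696 + 12\right) = \left(-3\right) 1708 = -5124$)
$- V = \left(-1\right) \left(-5124\right) = 5124$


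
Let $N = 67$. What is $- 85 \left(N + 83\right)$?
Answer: $-12750$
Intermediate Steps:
$- 85 \left(N + 83\right) = - 85 \left(67 + 83\right) = \left(-85\right) 150 = -12750$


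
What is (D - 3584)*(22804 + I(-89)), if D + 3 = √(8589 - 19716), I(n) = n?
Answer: -81478705 + 22715*I*√11127 ≈ -8.1479e+7 + 2.3961e+6*I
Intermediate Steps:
D = -3 + I*√11127 (D = -3 + √(8589 - 19716) = -3 + √(-11127) = -3 + I*√11127 ≈ -3.0 + 105.48*I)
(D - 3584)*(22804 + I(-89)) = ((-3 + I*√11127) - 3584)*(22804 - 89) = (-3587 + I*√11127)*22715 = -81478705 + 22715*I*√11127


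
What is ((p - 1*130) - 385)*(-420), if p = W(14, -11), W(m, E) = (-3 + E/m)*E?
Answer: 198810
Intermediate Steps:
W(m, E) = E*(-3 + E/m)
p = 583/14 (p = -11*(-11 - 3*14)/14 = -11*1/14*(-11 - 42) = -11*1/14*(-53) = 583/14 ≈ 41.643)
((p - 1*130) - 385)*(-420) = ((583/14 - 1*130) - 385)*(-420) = ((583/14 - 130) - 385)*(-420) = (-1237/14 - 385)*(-420) = -6627/14*(-420) = 198810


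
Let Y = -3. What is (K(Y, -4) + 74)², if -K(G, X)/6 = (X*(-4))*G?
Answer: 131044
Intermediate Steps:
K(G, X) = 24*G*X (K(G, X) = -6*X*(-4)*G = -6*(-4*X)*G = -(-24)*G*X = 24*G*X)
(K(Y, -4) + 74)² = (24*(-3)*(-4) + 74)² = (288 + 74)² = 362² = 131044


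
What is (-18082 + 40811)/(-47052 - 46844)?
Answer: -22729/93896 ≈ -0.24207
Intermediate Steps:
(-18082 + 40811)/(-47052 - 46844) = 22729/(-93896) = 22729*(-1/93896) = -22729/93896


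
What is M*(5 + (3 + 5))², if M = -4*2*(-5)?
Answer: 6760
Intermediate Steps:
M = 40 (M = -8*(-5) = 40)
M*(5 + (3 + 5))² = 40*(5 + (3 + 5))² = 40*(5 + 8)² = 40*13² = 40*169 = 6760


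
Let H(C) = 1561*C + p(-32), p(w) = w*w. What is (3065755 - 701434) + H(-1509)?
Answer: 9796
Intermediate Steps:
p(w) = w²
H(C) = 1024 + 1561*C (H(C) = 1561*C + (-32)² = 1561*C + 1024 = 1024 + 1561*C)
(3065755 - 701434) + H(-1509) = (3065755 - 701434) + (1024 + 1561*(-1509)) = 2364321 + (1024 - 2355549) = 2364321 - 2354525 = 9796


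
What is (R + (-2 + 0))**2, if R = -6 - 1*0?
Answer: 64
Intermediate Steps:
R = -6 (R = -6 + 0 = -6)
(R + (-2 + 0))**2 = (-6 + (-2 + 0))**2 = (-6 - 2)**2 = (-8)**2 = 64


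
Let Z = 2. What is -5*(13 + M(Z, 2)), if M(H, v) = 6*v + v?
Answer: -135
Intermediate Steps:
M(H, v) = 7*v
-5*(13 + M(Z, 2)) = -5*(13 + 7*2) = -5*(13 + 14) = -5*27 = -135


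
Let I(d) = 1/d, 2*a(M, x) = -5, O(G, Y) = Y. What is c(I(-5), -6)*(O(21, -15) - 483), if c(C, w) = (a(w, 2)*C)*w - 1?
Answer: 1992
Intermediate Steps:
a(M, x) = -5/2 (a(M, x) = (1/2)*(-5) = -5/2)
c(C, w) = -1 - 5*C*w/2 (c(C, w) = (-5*C/2)*w - 1 = -5*C*w/2 - 1 = -1 - 5*C*w/2)
c(I(-5), -6)*(O(21, -15) - 483) = (-1 - 5/2*(-6)/(-5))*(-15 - 483) = (-1 - 5/2*(-1/5)*(-6))*(-498) = (-1 - 3)*(-498) = -4*(-498) = 1992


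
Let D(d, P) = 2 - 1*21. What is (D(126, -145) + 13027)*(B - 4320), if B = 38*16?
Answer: -48285696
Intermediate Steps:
D(d, P) = -19 (D(d, P) = 2 - 21 = -19)
B = 608
(D(126, -145) + 13027)*(B - 4320) = (-19 + 13027)*(608 - 4320) = 13008*(-3712) = -48285696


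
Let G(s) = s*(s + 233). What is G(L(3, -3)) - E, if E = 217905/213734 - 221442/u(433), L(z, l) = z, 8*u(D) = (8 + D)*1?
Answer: 148425039557/31418898 ≈ 4724.1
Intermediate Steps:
u(D) = 1 + D/8 (u(D) = ((8 + D)*1)/8 = (8 + D)/8 = 1 + D/8)
G(s) = s*(233 + s)
E = -126180459773/31418898 (E = 217905/213734 - 221442/(1 + (⅛)*433) = 217905*(1/213734) - 221442/(1 + 433/8) = 217905/213734 - 221442/441/8 = 217905/213734 - 221442*8/441 = 217905/213734 - 590512/147 = -126180459773/31418898 ≈ -4016.1)
G(L(3, -3)) - E = 3*(233 + 3) - 1*(-126180459773/31418898) = 3*236 + 126180459773/31418898 = 708 + 126180459773/31418898 = 148425039557/31418898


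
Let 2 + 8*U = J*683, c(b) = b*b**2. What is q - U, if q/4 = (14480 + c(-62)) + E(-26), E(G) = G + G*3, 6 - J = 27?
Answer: -7152119/8 ≈ -8.9402e+5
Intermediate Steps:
J = -21 (J = 6 - 1*27 = 6 - 27 = -21)
c(b) = b**3
E(G) = 4*G (E(G) = G + 3*G = 4*G)
U = -14345/8 (U = -1/4 + (-21*683)/8 = -1/4 + (1/8)*(-14343) = -1/4 - 14343/8 = -14345/8 ≈ -1793.1)
q = -895808 (q = 4*((14480 + (-62)**3) + 4*(-26)) = 4*((14480 - 238328) - 104) = 4*(-223848 - 104) = 4*(-223952) = -895808)
q - U = -895808 - 1*(-14345/8) = -895808 + 14345/8 = -7152119/8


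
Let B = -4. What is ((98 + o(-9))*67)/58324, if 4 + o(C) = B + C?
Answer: 5427/58324 ≈ 0.093049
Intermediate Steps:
o(C) = -8 + C (o(C) = -4 + (-4 + C) = -8 + C)
((98 + o(-9))*67)/58324 = ((98 + (-8 - 9))*67)/58324 = ((98 - 17)*67)*(1/58324) = (81*67)*(1/58324) = 5427*(1/58324) = 5427/58324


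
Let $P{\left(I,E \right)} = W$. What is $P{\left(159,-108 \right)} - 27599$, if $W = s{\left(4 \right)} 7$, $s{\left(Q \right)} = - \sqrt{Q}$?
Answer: $-27613$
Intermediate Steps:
$W = -14$ ($W = - \sqrt{4} \cdot 7 = \left(-1\right) 2 \cdot 7 = \left(-2\right) 7 = -14$)
$P{\left(I,E \right)} = -14$
$P{\left(159,-108 \right)} - 27599 = -14 - 27599 = -27613$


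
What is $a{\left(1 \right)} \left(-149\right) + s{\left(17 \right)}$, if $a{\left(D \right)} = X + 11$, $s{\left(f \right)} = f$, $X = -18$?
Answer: $1060$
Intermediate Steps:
$a{\left(D \right)} = -7$ ($a{\left(D \right)} = -18 + 11 = -7$)
$a{\left(1 \right)} \left(-149\right) + s{\left(17 \right)} = \left(-7\right) \left(-149\right) + 17 = 1043 + 17 = 1060$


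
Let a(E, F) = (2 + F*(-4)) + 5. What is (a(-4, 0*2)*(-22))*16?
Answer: -2464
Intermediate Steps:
a(E, F) = 7 - 4*F (a(E, F) = (2 - 4*F) + 5 = 7 - 4*F)
(a(-4, 0*2)*(-22))*16 = ((7 - 0*2)*(-22))*16 = ((7 - 4*0)*(-22))*16 = ((7 + 0)*(-22))*16 = (7*(-22))*16 = -154*16 = -2464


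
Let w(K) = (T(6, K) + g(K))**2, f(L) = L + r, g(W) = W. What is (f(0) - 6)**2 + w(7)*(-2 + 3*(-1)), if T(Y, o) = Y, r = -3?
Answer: -764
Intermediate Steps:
f(L) = -3 + L (f(L) = L - 3 = -3 + L)
w(K) = (6 + K)**2
(f(0) - 6)**2 + w(7)*(-2 + 3*(-1)) = ((-3 + 0) - 6)**2 + (6 + 7)**2*(-2 + 3*(-1)) = (-3 - 6)**2 + 13**2*(-2 - 3) = (-9)**2 + 169*(-5) = 81 - 845 = -764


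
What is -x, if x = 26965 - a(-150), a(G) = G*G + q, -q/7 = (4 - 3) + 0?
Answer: -4472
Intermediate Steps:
q = -7 (q = -7*((4 - 3) + 0) = -7*(1 + 0) = -7*1 = -7)
a(G) = -7 + G**2 (a(G) = G*G - 7 = G**2 - 7 = -7 + G**2)
x = 4472 (x = 26965 - (-7 + (-150)**2) = 26965 - (-7 + 22500) = 26965 - 1*22493 = 26965 - 22493 = 4472)
-x = -1*4472 = -4472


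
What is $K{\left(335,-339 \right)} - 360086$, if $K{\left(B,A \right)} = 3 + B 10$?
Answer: $-356733$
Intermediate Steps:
$K{\left(B,A \right)} = 3 + 10 B$
$K{\left(335,-339 \right)} - 360086 = \left(3 + 10 \cdot 335\right) - 360086 = \left(3 + 3350\right) - 360086 = 3353 - 360086 = -356733$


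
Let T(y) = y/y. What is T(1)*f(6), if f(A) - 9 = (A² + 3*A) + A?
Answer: 69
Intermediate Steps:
T(y) = 1
f(A) = 9 + A² + 4*A (f(A) = 9 + ((A² + 3*A) + A) = 9 + (A² + 4*A) = 9 + A² + 4*A)
T(1)*f(6) = 1*(9 + 6² + 4*6) = 1*(9 + 36 + 24) = 1*69 = 69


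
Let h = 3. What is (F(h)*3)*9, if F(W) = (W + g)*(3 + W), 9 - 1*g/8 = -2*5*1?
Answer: 25110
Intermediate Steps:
g = 152 (g = 72 - 8*(-2*5) = 72 - (-80) = 72 - 8*(-10) = 72 + 80 = 152)
F(W) = (3 + W)*(152 + W) (F(W) = (W + 152)*(3 + W) = (152 + W)*(3 + W) = (3 + W)*(152 + W))
(F(h)*3)*9 = ((456 + 3² + 155*3)*3)*9 = ((456 + 9 + 465)*3)*9 = (930*3)*9 = 2790*9 = 25110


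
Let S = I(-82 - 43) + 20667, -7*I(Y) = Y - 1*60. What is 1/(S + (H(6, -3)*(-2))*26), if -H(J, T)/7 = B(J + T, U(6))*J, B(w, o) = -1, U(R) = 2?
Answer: 7/129566 ≈ 5.4026e-5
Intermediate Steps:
I(Y) = 60/7 - Y/7 (I(Y) = -(Y - 1*60)/7 = -(Y - 60)/7 = -(-60 + Y)/7 = 60/7 - Y/7)
S = 144854/7 (S = (60/7 - (-82 - 43)/7) + 20667 = (60/7 - ⅐*(-125)) + 20667 = (60/7 + 125/7) + 20667 = 185/7 + 20667 = 144854/7 ≈ 20693.)
H(J, T) = 7*J (H(J, T) = -(-7)*J = 7*J)
1/(S + (H(6, -3)*(-2))*26) = 1/(144854/7 + ((7*6)*(-2))*26) = 1/(144854/7 + (42*(-2))*26) = 1/(144854/7 - 84*26) = 1/(144854/7 - 2184) = 1/(129566/7) = 7/129566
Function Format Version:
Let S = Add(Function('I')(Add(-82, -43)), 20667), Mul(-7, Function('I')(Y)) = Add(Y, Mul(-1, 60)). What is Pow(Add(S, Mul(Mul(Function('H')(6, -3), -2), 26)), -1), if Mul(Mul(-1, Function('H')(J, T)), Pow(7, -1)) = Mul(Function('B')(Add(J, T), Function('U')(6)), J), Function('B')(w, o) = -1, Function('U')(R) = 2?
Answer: Rational(7, 129566) ≈ 5.4026e-5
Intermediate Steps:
Function('I')(Y) = Add(Rational(60, 7), Mul(Rational(-1, 7), Y)) (Function('I')(Y) = Mul(Rational(-1, 7), Add(Y, Mul(-1, 60))) = Mul(Rational(-1, 7), Add(Y, -60)) = Mul(Rational(-1, 7), Add(-60, Y)) = Add(Rational(60, 7), Mul(Rational(-1, 7), Y)))
S = Rational(144854, 7) (S = Add(Add(Rational(60, 7), Mul(Rational(-1, 7), Add(-82, -43))), 20667) = Add(Add(Rational(60, 7), Mul(Rational(-1, 7), -125)), 20667) = Add(Add(Rational(60, 7), Rational(125, 7)), 20667) = Add(Rational(185, 7), 20667) = Rational(144854, 7) ≈ 20693.)
Function('H')(J, T) = Mul(7, J) (Function('H')(J, T) = Mul(-7, Mul(-1, J)) = Mul(7, J))
Pow(Add(S, Mul(Mul(Function('H')(6, -3), -2), 26)), -1) = Pow(Add(Rational(144854, 7), Mul(Mul(Mul(7, 6), -2), 26)), -1) = Pow(Add(Rational(144854, 7), Mul(Mul(42, -2), 26)), -1) = Pow(Add(Rational(144854, 7), Mul(-84, 26)), -1) = Pow(Add(Rational(144854, 7), -2184), -1) = Pow(Rational(129566, 7), -1) = Rational(7, 129566)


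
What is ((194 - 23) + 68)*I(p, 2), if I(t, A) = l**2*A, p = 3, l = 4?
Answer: 7648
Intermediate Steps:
I(t, A) = 16*A (I(t, A) = 4**2*A = 16*A)
((194 - 23) + 68)*I(p, 2) = ((194 - 23) + 68)*(16*2) = (171 + 68)*32 = 239*32 = 7648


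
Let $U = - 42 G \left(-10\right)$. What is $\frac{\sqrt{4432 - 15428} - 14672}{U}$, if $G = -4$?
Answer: $\frac{131}{15} - \frac{i \sqrt{2749}}{840} \approx 8.7333 - 0.062418 i$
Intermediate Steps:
$U = -1680$ ($U = \left(-42\right) \left(-4\right) \left(-10\right) = 168 \left(-10\right) = -1680$)
$\frac{\sqrt{4432 - 15428} - 14672}{U} = \frac{\sqrt{4432 - 15428} - 14672}{-1680} = \left(\sqrt{-10996} - 14672\right) \left(- \frac{1}{1680}\right) = \left(2 i \sqrt{2749} - 14672\right) \left(- \frac{1}{1680}\right) = \left(-14672 + 2 i \sqrt{2749}\right) \left(- \frac{1}{1680}\right) = \frac{131}{15} - \frac{i \sqrt{2749}}{840}$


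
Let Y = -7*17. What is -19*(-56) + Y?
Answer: 945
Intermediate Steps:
Y = -119
-19*(-56) + Y = -19*(-56) - 119 = 1064 - 119 = 945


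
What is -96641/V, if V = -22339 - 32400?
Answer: 96641/54739 ≈ 1.7655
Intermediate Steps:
V = -54739
-96641/V = -96641/(-54739) = -96641*(-1/54739) = 96641/54739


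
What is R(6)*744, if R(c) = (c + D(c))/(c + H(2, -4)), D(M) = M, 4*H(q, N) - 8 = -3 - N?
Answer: 11904/11 ≈ 1082.2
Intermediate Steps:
H(q, N) = 5/4 - N/4 (H(q, N) = 2 + (-3 - N)/4 = 2 + (-¾ - N/4) = 5/4 - N/4)
R(c) = 2*c/(9/4 + c) (R(c) = (c + c)/(c + (5/4 - ¼*(-4))) = (2*c)/(c + (5/4 + 1)) = (2*c)/(c + 9/4) = (2*c)/(9/4 + c) = 2*c/(9/4 + c))
R(6)*744 = (8*6/(9 + 4*6))*744 = (8*6/(9 + 24))*744 = (8*6/33)*744 = (8*6*(1/33))*744 = (16/11)*744 = 11904/11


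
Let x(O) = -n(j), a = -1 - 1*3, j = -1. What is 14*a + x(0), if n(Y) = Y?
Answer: -55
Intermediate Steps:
a = -4 (a = -1 - 3 = -4)
x(O) = 1 (x(O) = -1*(-1) = 1)
14*a + x(0) = 14*(-4) + 1 = -56 + 1 = -55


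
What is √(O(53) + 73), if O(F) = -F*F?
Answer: 12*I*√19 ≈ 52.307*I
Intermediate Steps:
O(F) = -F²
√(O(53) + 73) = √(-1*53² + 73) = √(-1*2809 + 73) = √(-2809 + 73) = √(-2736) = 12*I*√19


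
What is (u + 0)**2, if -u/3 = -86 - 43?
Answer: 149769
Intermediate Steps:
u = 387 (u = -3*(-86 - 43) = -3*(-129) = 387)
(u + 0)**2 = (387 + 0)**2 = 387**2 = 149769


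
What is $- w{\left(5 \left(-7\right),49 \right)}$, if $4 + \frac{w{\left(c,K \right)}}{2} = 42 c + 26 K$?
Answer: $400$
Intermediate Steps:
$w{\left(c,K \right)} = -8 + 52 K + 84 c$ ($w{\left(c,K \right)} = -8 + 2 \left(42 c + 26 K\right) = -8 + 2 \left(26 K + 42 c\right) = -8 + \left(52 K + 84 c\right) = -8 + 52 K + 84 c$)
$- w{\left(5 \left(-7\right),49 \right)} = - (-8 + 52 \cdot 49 + 84 \cdot 5 \left(-7\right)) = - (-8 + 2548 + 84 \left(-35\right)) = - (-8 + 2548 - 2940) = \left(-1\right) \left(-400\right) = 400$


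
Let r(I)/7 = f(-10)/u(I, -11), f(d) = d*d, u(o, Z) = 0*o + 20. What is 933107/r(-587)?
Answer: 133301/5 ≈ 26660.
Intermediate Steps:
u(o, Z) = 20 (u(o, Z) = 0 + 20 = 20)
f(d) = d²
r(I) = 35 (r(I) = 7*((-10)²/20) = 7*(100*(1/20)) = 7*5 = 35)
933107/r(-587) = 933107/35 = 933107*(1/35) = 133301/5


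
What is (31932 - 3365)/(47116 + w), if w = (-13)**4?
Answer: 4081/10811 ≈ 0.37749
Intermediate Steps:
w = 28561
(31932 - 3365)/(47116 + w) = (31932 - 3365)/(47116 + 28561) = 28567/75677 = 28567*(1/75677) = 4081/10811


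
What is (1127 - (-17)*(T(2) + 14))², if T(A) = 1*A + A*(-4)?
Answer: 1595169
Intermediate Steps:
T(A) = -3*A (T(A) = A - 4*A = -3*A)
(1127 - (-17)*(T(2) + 14))² = (1127 - (-17)*(-3*2 + 14))² = (1127 - (-17)*(-6 + 14))² = (1127 - (-17)*8)² = (1127 - 1*(-136))² = (1127 + 136)² = 1263² = 1595169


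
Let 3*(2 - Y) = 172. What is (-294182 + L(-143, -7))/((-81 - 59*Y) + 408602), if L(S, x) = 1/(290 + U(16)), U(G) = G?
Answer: -90019691/126006414 ≈ -0.71441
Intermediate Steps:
Y = -166/3 (Y = 2 - 1/3*172 = 2 - 172/3 = -166/3 ≈ -55.333)
L(S, x) = 1/306 (L(S, x) = 1/(290 + 16) = 1/306)
(-294182 + L(-143, -7))/((-81 - 59*Y) + 408602) = (-294182 + 1/306)/((-81 - 59*(-166/3)) + 408602) = -90019691/(306*((-81 + 9794/3) + 408602)) = -90019691/(306*(9551/3 + 408602)) = -90019691/(306*1235357/3) = -90019691/306*3/1235357 = -90019691/126006414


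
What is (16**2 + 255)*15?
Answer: 7665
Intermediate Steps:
(16**2 + 255)*15 = (256 + 255)*15 = 511*15 = 7665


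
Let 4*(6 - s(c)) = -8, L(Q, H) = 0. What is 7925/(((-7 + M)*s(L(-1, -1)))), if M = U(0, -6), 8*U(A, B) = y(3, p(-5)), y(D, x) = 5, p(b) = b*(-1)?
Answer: -7925/51 ≈ -155.39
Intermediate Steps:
p(b) = -b
U(A, B) = 5/8 (U(A, B) = (1/8)*5 = 5/8)
s(c) = 8 (s(c) = 6 - 1/4*(-8) = 6 + 2 = 8)
M = 5/8 ≈ 0.62500
7925/(((-7 + M)*s(L(-1, -1)))) = 7925/(((-7 + 5/8)*8)) = 7925/((-51/8*8)) = 7925/(-51) = 7925*(-1/51) = -7925/51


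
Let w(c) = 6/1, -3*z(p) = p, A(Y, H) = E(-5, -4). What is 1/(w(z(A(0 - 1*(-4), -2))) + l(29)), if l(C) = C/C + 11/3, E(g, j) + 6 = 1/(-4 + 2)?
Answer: 3/32 ≈ 0.093750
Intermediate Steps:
E(g, j) = -13/2 (E(g, j) = -6 + 1/(-4 + 2) = -6 + 1/(-2) = -6 - 1/2 = -13/2)
l(C) = 14/3 (l(C) = 1 + 11*(1/3) = 1 + 11/3 = 14/3)
A(Y, H) = -13/2
z(p) = -p/3
w(c) = 6 (w(c) = 6*1 = 6)
1/(w(z(A(0 - 1*(-4), -2))) + l(29)) = 1/(6 + 14/3) = 1/(32/3) = 3/32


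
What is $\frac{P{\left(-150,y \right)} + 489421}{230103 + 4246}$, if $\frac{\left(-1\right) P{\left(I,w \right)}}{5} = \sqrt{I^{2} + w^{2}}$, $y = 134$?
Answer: $\frac{489421}{234349} - \frac{10 \sqrt{10114}}{234349} \approx 2.0841$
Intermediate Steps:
$P{\left(I,w \right)} = - 5 \sqrt{I^{2} + w^{2}}$
$\frac{P{\left(-150,y \right)} + 489421}{230103 + 4246} = \frac{- 5 \sqrt{\left(-150\right)^{2} + 134^{2}} + 489421}{230103 + 4246} = \frac{- 5 \sqrt{22500 + 17956} + 489421}{234349} = \left(- 5 \sqrt{40456} + 489421\right) \frac{1}{234349} = \left(- 5 \cdot 2 \sqrt{10114} + 489421\right) \frac{1}{234349} = \left(- 10 \sqrt{10114} + 489421\right) \frac{1}{234349} = \left(489421 - 10 \sqrt{10114}\right) \frac{1}{234349} = \frac{489421}{234349} - \frac{10 \sqrt{10114}}{234349}$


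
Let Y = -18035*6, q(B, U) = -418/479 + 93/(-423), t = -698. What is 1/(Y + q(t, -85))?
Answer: -67539/7308468977 ≈ -9.2412e-6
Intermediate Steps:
q(B, U) = -73787/67539 (q(B, U) = -418*1/479 + 93*(-1/423) = -418/479 - 31/141 = -73787/67539)
Y = -108210
1/(Y + q(t, -85)) = 1/(-108210 - 73787/67539) = 1/(-7308468977/67539) = -67539/7308468977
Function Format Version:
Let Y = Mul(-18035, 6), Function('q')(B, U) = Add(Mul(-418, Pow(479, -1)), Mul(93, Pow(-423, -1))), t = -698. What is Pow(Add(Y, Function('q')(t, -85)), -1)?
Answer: Rational(-67539, 7308468977) ≈ -9.2412e-6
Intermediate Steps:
Function('q')(B, U) = Rational(-73787, 67539) (Function('q')(B, U) = Add(Mul(-418, Rational(1, 479)), Mul(93, Rational(-1, 423))) = Add(Rational(-418, 479), Rational(-31, 141)) = Rational(-73787, 67539))
Y = -108210
Pow(Add(Y, Function('q')(t, -85)), -1) = Pow(Add(-108210, Rational(-73787, 67539)), -1) = Pow(Rational(-7308468977, 67539), -1) = Rational(-67539, 7308468977)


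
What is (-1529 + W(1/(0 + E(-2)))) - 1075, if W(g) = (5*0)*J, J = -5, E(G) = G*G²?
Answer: -2604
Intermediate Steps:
E(G) = G³
W(g) = 0 (W(g) = (5*0)*(-5) = 0*(-5) = 0)
(-1529 + W(1/(0 + E(-2)))) - 1075 = (-1529 + 0) - 1075 = -1529 - 1075 = -2604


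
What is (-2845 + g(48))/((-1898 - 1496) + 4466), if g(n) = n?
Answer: -2797/1072 ≈ -2.6091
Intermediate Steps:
(-2845 + g(48))/((-1898 - 1496) + 4466) = (-2845 + 48)/((-1898 - 1496) + 4466) = -2797/(-3394 + 4466) = -2797/1072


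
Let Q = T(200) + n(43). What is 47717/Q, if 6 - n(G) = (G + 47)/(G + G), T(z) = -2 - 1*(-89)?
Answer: 2051831/3954 ≈ 518.93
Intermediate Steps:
T(z) = 87 (T(z) = -2 + 89 = 87)
n(G) = 6 - (47 + G)/(2*G) (n(G) = 6 - (G + 47)/(G + G) = 6 - (47 + G)/(2*G))
Q = 3954/43 (Q = 87 + (1/2)*(-47 + 11*43)/43 = 87 + (1/2)*(1/43)*(-47 + 473) = 87 + (1/2)*(1/43)*426 = 87 + 213/43 = 3954/43 ≈ 91.953)
47717/Q = 47717/(3954/43) = 47717*(43/3954) = 2051831/3954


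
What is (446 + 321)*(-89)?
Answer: -68263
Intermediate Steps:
(446 + 321)*(-89) = 767*(-89) = -68263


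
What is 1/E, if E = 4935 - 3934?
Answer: 1/1001 ≈ 0.00099900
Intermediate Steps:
E = 1001
1/E = 1/1001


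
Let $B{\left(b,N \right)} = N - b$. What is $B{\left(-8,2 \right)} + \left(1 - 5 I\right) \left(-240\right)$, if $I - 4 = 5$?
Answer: $10570$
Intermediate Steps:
$I = 9$ ($I = 4 + 5 = 9$)
$B{\left(-8,2 \right)} + \left(1 - 5 I\right) \left(-240\right) = \left(2 - -8\right) + \left(1 - 45\right) \left(-240\right) = \left(2 + 8\right) + \left(1 - 45\right) \left(-240\right) = 10 - -10560 = 10 + 10560 = 10570$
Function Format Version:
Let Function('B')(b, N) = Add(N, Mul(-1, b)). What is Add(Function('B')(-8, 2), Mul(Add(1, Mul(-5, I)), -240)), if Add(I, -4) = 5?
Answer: 10570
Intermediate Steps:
I = 9 (I = Add(4, 5) = 9)
Add(Function('B')(-8, 2), Mul(Add(1, Mul(-5, I)), -240)) = Add(Add(2, Mul(-1, -8)), Mul(Add(1, Mul(-5, 9)), -240)) = Add(Add(2, 8), Mul(Add(1, -45), -240)) = Add(10, Mul(-44, -240)) = Add(10, 10560) = 10570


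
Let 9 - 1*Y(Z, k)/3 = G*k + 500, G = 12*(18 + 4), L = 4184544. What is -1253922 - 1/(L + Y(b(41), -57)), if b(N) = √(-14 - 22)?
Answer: -5301851809231/4228215 ≈ -1.2539e+6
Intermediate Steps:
b(N) = 6*I (b(N) = √(-36) = 6*I)
G = 264 (G = 12*22 = 264)
Y(Z, k) = -1473 - 792*k (Y(Z, k) = 27 - 3*(264*k + 500) = 27 - 3*(500 + 264*k) = 27 + (-1500 - 792*k) = -1473 - 792*k)
-1253922 - 1/(L + Y(b(41), -57)) = -1253922 - 1/(4184544 + (-1473 - 792*(-57))) = -1253922 - 1/(4184544 + (-1473 + 45144)) = -1253922 - 1/(4184544 + 43671) = -1253922 - 1/4228215 = -5301851809231/4228215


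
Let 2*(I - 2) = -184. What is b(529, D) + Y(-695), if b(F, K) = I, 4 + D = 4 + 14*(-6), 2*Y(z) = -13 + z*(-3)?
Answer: 946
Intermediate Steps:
I = -90 (I = 2 + (½)*(-184) = 2 - 92 = -90)
Y(z) = -13/2 - 3*z/2 (Y(z) = (-13 + z*(-3))/2 = (-13 - 3*z)/2 = -13/2 - 3*z/2)
D = -84 (D = -4 + (4 + 14*(-6)) = -4 + (4 - 84) = -4 - 80 = -84)
b(F, K) = -90
b(529, D) + Y(-695) = -90 + (-13/2 - 3/2*(-695)) = -90 + (-13/2 + 2085/2) = -90 + 1036 = 946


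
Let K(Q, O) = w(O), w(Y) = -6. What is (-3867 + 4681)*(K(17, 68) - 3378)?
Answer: -2754576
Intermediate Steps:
K(Q, O) = -6
(-3867 + 4681)*(K(17, 68) - 3378) = (-3867 + 4681)*(-6 - 3378) = 814*(-3384) = -2754576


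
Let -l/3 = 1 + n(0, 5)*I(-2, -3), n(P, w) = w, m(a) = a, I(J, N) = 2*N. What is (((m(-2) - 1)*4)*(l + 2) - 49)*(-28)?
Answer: 31276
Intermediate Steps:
l = 87 (l = -3*(1 + 5*(2*(-3))) = -3*(1 + 5*(-6)) = -3*(1 - 30) = -3*(-29) = 87)
(((m(-2) - 1)*4)*(l + 2) - 49)*(-28) = (((-2 - 1)*4)*(87 + 2) - 49)*(-28) = (-3*4*89 - 49)*(-28) = (-12*89 - 49)*(-28) = (-1068 - 49)*(-28) = -1117*(-28) = 31276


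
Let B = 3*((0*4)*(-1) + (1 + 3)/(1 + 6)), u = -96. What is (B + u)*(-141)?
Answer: 93060/7 ≈ 13294.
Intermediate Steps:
B = 12/7 (B = 3*(0*(-1) + 4/7) = 3*(0 + 4*(⅐)) = 3*(0 + 4/7) = 3*(4/7) = 12/7 ≈ 1.7143)
(B + u)*(-141) = (12/7 - 96)*(-141) = -660/7*(-141) = 93060/7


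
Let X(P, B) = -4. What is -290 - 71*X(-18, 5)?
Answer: -6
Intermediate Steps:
-290 - 71*X(-18, 5) = -290 - 71*(-4) = -290 + 284 = -6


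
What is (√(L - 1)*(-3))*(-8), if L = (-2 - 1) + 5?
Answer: 24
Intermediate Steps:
L = 2 (L = -3 + 5 = 2)
(√(L - 1)*(-3))*(-8) = (√(2 - 1)*(-3))*(-8) = (√1*(-3))*(-8) = (1*(-3))*(-8) = -3*(-8) = 24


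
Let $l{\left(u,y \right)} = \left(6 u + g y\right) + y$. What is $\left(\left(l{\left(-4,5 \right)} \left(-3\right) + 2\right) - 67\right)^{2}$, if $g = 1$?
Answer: $529$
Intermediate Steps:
$l{\left(u,y \right)} = 2 y + 6 u$ ($l{\left(u,y \right)} = \left(6 u + 1 y\right) + y = \left(6 u + y\right) + y = \left(y + 6 u\right) + y = 2 y + 6 u$)
$\left(\left(l{\left(-4,5 \right)} \left(-3\right) + 2\right) - 67\right)^{2} = \left(\left(\left(2 \cdot 5 + 6 \left(-4\right)\right) \left(-3\right) + 2\right) - 67\right)^{2} = \left(\left(\left(10 - 24\right) \left(-3\right) + 2\right) - 67\right)^{2} = \left(\left(\left(-14\right) \left(-3\right) + 2\right) - 67\right)^{2} = \left(\left(42 + 2\right) - 67\right)^{2} = \left(44 - 67\right)^{2} = \left(-23\right)^{2} = 529$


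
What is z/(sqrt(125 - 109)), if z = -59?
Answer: -59/4 ≈ -14.750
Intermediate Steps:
z/(sqrt(125 - 109)) = -59/sqrt(125 - 109) = -59/sqrt(16) = -59/4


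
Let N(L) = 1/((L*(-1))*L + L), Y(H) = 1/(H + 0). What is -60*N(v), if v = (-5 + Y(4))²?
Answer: 1024/8303 ≈ 0.12333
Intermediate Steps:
Y(H) = 1/H
v = 361/16 (v = (-5 + 1/4)² = (-5 + ¼)² = (-19/4)² = 361/16 ≈ 22.563)
N(L) = 1/(L - L²) (N(L) = 1/((-L)*L + L) = 1/(-L² + L) = 1/(L - L²))
-60*N(v) = -(-60)/(361/16*(-1 + 361/16)) = -(-60)*16/(361*345/16) = -(-60)*16*16/(361*345) = -60*(-256/124545) = 1024/8303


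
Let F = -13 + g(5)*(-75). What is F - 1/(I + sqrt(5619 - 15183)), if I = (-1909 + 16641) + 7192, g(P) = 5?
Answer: (-776*sqrt(2391) + 8506513*I)/(2*(sqrt(2391) - 10962*I)) ≈ -388.0 + 2.0349e-7*I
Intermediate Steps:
I = 21924 (I = 14732 + 7192 = 21924)
F = -388 (F = -13 + 5*(-75) = -13 - 375 = -388)
F - 1/(I + sqrt(5619 - 15183)) = -388 - 1/(21924 + sqrt(5619 - 15183)) = -388 - 1/(21924 + sqrt(-9564)) = -388 - 1/(21924 + 2*I*sqrt(2391))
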